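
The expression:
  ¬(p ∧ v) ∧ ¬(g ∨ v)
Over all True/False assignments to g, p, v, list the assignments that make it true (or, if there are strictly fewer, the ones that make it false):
is true only for:
  g=False, p=False, v=False;
  g=False, p=True, v=False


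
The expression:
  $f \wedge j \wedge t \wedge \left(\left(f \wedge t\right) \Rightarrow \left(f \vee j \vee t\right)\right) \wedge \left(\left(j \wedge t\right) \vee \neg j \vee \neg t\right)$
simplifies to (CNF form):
$f \wedge j \wedge t$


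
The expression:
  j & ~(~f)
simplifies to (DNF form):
f & j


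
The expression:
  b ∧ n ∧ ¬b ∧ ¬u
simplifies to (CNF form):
False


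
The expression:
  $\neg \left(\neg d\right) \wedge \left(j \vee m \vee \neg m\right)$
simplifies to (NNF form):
$d$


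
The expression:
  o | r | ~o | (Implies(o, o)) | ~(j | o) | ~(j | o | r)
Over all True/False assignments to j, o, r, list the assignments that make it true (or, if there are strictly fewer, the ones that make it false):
is always true.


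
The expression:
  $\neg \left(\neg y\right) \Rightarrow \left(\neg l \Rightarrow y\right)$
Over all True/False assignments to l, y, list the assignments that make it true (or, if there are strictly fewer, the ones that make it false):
is always true.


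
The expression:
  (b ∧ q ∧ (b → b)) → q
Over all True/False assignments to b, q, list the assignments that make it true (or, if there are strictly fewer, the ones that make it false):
is always true.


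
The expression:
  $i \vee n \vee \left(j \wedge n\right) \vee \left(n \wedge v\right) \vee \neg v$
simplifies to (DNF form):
$i \vee n \vee \neg v$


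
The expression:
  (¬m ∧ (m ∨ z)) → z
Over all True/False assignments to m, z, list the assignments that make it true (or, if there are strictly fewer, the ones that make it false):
is always true.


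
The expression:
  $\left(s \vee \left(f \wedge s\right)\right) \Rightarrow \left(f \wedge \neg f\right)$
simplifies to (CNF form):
$\neg s$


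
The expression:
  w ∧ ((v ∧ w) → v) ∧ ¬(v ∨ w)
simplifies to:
False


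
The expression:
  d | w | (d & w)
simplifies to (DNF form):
d | w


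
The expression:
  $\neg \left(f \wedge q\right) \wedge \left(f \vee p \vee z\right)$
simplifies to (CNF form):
$\left(\neg f \vee \neg q\right) \wedge \left(f \vee p \vee z\right)$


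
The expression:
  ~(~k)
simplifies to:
k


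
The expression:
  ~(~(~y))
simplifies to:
~y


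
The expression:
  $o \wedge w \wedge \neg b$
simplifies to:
$o \wedge w \wedge \neg b$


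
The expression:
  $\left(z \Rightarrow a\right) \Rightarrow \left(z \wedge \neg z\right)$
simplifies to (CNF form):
$z \wedge \neg a$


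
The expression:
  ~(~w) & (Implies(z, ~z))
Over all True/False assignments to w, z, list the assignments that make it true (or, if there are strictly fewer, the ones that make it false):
is true only for:
  w=True, z=False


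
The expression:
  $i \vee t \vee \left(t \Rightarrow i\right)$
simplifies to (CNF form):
$\text{True}$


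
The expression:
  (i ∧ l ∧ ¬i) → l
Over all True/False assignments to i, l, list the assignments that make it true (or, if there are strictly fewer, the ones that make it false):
is always true.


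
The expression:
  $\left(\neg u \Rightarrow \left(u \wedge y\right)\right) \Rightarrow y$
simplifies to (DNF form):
$y \vee \neg u$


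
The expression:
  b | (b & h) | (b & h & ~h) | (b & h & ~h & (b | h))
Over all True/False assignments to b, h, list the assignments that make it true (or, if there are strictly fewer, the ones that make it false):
is true only for:
  b=True, h=False;
  b=True, h=True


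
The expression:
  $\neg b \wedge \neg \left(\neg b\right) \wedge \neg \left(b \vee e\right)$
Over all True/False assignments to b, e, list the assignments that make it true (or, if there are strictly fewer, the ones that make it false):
is never true.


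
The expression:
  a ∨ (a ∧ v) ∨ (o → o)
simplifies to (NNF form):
True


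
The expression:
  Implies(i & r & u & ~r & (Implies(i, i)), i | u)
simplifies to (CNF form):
True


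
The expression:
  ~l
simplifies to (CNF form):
~l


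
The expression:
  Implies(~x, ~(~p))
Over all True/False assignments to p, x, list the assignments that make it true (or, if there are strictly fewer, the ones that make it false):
is false only for:
  p=False, x=False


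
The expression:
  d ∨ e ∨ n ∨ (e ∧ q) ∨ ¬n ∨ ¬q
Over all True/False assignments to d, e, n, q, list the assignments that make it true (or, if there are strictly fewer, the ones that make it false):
is always true.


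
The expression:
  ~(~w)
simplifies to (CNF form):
w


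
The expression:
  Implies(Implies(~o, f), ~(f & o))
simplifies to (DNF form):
~f | ~o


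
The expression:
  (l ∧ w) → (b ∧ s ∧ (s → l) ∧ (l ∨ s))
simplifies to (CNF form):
(b ∨ ¬l ∨ ¬w) ∧ (s ∨ ¬l ∨ ¬w)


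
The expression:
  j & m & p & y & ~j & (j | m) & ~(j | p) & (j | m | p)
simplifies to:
False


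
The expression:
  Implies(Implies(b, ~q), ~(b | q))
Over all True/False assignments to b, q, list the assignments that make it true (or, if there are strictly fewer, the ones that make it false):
is true only for:
  b=False, q=False;
  b=True, q=True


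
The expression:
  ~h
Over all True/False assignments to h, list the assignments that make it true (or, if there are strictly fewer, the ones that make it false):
is true only for:
  h=False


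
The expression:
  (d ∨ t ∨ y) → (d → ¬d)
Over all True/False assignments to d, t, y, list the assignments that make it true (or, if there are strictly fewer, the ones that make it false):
is true only for:
  d=False, t=False, y=False;
  d=False, t=False, y=True;
  d=False, t=True, y=False;
  d=False, t=True, y=True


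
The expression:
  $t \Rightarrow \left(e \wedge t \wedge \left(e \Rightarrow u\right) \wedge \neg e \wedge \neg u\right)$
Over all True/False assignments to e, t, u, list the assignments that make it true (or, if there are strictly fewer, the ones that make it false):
is true only for:
  e=False, t=False, u=False;
  e=False, t=False, u=True;
  e=True, t=False, u=False;
  e=True, t=False, u=True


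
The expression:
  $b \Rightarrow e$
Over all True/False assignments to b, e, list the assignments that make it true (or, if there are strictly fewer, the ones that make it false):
is false only for:
  b=True, e=False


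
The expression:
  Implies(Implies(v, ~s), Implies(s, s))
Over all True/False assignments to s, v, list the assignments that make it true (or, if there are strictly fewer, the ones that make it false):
is always true.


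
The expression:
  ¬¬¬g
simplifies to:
¬g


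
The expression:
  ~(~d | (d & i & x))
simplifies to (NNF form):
d & (~i | ~x)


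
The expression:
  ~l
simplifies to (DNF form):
~l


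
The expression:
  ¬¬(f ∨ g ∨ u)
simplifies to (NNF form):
f ∨ g ∨ u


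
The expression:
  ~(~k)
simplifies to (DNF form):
k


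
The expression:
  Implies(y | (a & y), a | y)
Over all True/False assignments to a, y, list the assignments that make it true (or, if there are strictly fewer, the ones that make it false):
is always true.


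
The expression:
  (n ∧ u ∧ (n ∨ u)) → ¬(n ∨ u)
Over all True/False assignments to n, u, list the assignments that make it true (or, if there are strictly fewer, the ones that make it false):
is false only for:
  n=True, u=True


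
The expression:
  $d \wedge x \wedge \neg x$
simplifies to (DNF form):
$\text{False}$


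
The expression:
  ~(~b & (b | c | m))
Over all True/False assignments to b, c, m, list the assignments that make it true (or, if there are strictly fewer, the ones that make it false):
is false only for:
  b=False, c=False, m=True;
  b=False, c=True, m=False;
  b=False, c=True, m=True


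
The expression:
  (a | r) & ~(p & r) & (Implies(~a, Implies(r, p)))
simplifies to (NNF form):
a & (~p | ~r)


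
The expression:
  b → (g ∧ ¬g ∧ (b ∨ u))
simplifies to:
¬b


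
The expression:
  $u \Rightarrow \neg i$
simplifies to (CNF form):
$\neg i \vee \neg u$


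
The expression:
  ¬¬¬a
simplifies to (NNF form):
¬a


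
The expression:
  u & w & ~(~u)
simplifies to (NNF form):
u & w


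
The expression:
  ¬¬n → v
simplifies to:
v ∨ ¬n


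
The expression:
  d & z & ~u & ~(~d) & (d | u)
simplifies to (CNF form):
d & z & ~u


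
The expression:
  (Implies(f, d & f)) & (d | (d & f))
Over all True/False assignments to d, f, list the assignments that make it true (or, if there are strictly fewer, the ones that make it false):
is true only for:
  d=True, f=False;
  d=True, f=True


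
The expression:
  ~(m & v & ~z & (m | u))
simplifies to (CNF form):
z | ~m | ~v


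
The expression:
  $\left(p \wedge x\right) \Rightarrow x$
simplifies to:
$\text{True}$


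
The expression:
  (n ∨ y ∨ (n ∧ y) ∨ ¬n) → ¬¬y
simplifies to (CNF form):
y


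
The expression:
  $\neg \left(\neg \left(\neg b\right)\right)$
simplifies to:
$\neg b$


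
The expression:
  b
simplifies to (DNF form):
b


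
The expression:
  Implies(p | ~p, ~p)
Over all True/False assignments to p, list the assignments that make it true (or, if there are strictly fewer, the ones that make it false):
is true only for:
  p=False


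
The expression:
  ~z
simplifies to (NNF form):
~z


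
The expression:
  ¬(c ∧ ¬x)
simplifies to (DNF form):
x ∨ ¬c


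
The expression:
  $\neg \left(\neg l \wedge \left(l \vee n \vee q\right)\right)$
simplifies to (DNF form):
$l \vee \left(\neg n \wedge \neg q\right)$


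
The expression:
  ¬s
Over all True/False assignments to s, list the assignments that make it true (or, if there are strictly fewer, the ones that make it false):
is true only for:
  s=False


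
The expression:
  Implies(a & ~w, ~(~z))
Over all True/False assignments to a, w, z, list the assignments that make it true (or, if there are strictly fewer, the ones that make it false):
is false only for:
  a=True, w=False, z=False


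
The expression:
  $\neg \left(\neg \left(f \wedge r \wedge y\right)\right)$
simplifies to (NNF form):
$f \wedge r \wedge y$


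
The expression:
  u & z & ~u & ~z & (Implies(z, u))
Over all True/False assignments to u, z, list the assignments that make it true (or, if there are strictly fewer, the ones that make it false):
is never true.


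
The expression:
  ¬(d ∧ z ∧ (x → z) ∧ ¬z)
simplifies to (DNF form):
True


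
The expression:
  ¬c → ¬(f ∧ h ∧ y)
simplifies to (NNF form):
c ∨ ¬f ∨ ¬h ∨ ¬y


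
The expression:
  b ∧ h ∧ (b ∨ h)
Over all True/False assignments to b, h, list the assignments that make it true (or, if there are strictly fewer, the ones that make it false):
is true only for:
  b=True, h=True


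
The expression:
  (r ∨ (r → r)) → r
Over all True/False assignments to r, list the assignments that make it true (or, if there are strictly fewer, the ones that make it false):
is true only for:
  r=True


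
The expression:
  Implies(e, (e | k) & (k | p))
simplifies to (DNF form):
k | p | ~e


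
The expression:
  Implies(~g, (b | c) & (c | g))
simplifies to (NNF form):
c | g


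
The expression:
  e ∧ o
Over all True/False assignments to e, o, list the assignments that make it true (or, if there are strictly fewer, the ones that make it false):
is true only for:
  e=True, o=True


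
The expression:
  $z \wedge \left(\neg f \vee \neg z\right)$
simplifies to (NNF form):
$z \wedge \neg f$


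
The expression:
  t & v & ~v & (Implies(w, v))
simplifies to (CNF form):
False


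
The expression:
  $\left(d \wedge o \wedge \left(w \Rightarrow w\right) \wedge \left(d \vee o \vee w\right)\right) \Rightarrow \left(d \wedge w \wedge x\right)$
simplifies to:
$\left(w \wedge x\right) \vee \neg d \vee \neg o$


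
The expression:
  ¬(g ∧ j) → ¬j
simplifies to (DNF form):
g ∨ ¬j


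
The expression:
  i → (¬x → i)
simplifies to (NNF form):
True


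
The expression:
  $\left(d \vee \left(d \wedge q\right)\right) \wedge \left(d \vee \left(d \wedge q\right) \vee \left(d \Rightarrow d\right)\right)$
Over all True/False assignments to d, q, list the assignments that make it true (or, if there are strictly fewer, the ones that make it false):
is true only for:
  d=True, q=False;
  d=True, q=True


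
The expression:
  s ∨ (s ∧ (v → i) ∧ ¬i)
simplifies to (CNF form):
s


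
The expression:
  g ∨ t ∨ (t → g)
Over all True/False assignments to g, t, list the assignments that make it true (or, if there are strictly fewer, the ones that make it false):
is always true.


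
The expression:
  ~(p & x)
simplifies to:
~p | ~x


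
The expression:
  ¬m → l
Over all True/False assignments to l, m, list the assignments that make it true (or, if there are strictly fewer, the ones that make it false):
is false only for:
  l=False, m=False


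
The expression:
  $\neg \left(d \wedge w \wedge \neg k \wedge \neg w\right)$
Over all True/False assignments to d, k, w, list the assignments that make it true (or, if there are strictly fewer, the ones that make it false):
is always true.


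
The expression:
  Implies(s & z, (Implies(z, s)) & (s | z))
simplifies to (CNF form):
True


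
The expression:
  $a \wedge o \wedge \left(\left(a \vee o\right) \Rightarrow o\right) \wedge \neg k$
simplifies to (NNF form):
$a \wedge o \wedge \neg k$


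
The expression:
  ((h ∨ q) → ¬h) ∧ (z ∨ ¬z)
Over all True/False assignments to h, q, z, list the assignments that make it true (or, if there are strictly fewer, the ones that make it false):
is true only for:
  h=False, q=False, z=False;
  h=False, q=False, z=True;
  h=False, q=True, z=False;
  h=False, q=True, z=True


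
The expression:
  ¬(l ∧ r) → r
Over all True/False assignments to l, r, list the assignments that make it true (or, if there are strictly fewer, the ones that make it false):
is true only for:
  l=False, r=True;
  l=True, r=True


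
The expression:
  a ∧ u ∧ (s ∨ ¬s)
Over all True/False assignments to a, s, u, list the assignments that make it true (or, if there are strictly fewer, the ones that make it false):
is true only for:
  a=True, s=False, u=True;
  a=True, s=True, u=True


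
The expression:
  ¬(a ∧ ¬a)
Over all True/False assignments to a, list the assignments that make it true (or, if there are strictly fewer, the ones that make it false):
is always true.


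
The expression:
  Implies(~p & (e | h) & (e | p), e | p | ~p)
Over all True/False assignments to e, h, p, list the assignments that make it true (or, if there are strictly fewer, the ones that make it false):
is always true.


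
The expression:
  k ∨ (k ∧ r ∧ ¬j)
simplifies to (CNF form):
k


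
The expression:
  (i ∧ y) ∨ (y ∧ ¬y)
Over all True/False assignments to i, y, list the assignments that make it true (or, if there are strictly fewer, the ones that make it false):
is true only for:
  i=True, y=True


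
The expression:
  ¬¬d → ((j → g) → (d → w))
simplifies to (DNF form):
w ∨ (j ∧ ¬g) ∨ ¬d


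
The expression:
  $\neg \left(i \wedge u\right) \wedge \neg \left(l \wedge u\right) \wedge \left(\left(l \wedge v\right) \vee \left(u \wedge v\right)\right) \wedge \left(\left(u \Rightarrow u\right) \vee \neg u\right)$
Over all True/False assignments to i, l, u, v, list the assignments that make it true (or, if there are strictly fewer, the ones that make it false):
is true only for:
  i=False, l=False, u=True, v=True;
  i=False, l=True, u=False, v=True;
  i=True, l=True, u=False, v=True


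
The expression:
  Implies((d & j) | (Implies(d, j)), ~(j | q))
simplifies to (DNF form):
(d & ~j) | (~j & ~q)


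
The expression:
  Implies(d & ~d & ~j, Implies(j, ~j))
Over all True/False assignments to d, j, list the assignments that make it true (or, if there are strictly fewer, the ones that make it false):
is always true.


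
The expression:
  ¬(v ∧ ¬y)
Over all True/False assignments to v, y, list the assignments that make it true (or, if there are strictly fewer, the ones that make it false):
is false only for:
  v=True, y=False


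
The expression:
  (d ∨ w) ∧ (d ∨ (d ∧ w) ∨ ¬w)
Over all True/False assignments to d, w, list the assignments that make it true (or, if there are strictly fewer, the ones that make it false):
is true only for:
  d=True, w=False;
  d=True, w=True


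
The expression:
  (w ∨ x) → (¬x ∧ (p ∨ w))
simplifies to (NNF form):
¬x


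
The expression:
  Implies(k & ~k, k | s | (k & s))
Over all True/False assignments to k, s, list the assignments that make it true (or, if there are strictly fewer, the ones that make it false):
is always true.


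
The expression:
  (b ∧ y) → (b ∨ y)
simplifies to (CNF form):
True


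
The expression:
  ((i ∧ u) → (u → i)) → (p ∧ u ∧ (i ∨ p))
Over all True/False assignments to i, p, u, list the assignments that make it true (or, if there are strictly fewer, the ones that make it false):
is true only for:
  i=False, p=True, u=True;
  i=True, p=True, u=True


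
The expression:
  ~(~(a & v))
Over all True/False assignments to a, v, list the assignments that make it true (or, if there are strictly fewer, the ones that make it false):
is true only for:
  a=True, v=True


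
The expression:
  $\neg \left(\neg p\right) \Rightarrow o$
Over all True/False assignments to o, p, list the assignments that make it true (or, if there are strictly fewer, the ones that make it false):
is false only for:
  o=False, p=True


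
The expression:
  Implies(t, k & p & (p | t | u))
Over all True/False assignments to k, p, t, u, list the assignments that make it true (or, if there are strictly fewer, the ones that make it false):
is false only for:
  k=False, p=False, t=True, u=False;
  k=False, p=False, t=True, u=True;
  k=False, p=True, t=True, u=False;
  k=False, p=True, t=True, u=True;
  k=True, p=False, t=True, u=False;
  k=True, p=False, t=True, u=True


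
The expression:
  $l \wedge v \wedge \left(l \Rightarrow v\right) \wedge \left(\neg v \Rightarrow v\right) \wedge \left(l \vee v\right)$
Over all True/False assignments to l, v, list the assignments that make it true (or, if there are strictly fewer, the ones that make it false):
is true only for:
  l=True, v=True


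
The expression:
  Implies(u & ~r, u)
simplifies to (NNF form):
True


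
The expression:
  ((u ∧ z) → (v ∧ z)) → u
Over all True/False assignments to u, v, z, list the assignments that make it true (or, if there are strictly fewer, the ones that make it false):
is true only for:
  u=True, v=False, z=False;
  u=True, v=False, z=True;
  u=True, v=True, z=False;
  u=True, v=True, z=True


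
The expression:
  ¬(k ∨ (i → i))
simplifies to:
False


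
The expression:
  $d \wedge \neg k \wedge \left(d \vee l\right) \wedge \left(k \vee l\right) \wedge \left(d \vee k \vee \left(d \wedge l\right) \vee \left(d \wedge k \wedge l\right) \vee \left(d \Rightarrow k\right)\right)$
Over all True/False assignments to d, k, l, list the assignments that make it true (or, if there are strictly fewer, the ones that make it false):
is true only for:
  d=True, k=False, l=True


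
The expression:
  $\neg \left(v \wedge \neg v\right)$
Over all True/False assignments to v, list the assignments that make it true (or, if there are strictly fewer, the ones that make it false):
is always true.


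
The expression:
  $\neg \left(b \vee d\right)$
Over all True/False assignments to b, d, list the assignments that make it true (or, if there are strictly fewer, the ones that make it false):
is true only for:
  b=False, d=False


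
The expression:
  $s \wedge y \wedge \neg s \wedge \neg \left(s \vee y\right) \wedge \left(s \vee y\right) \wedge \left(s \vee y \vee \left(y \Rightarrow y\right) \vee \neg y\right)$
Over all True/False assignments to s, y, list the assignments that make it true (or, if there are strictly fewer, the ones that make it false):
is never true.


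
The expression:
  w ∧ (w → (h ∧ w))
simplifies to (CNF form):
h ∧ w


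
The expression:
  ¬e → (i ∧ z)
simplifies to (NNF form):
e ∨ (i ∧ z)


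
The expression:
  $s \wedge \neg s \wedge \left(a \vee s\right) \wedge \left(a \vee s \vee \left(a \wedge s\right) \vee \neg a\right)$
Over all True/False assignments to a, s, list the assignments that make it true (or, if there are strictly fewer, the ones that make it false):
is never true.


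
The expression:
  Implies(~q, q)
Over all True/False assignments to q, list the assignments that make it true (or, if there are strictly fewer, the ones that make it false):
is true only for:
  q=True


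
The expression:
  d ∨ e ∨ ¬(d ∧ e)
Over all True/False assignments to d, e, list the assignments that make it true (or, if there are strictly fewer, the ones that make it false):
is always true.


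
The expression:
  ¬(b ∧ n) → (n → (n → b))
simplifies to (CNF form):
b ∨ ¬n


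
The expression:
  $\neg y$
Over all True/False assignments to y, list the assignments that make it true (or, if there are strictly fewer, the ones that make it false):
is true only for:
  y=False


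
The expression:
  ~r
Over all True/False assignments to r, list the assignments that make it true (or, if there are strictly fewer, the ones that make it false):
is true only for:
  r=False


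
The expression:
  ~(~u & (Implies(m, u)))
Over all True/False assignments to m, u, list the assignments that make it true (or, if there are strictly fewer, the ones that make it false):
is false only for:
  m=False, u=False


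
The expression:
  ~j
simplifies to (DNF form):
~j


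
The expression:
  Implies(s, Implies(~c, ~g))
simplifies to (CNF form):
c | ~g | ~s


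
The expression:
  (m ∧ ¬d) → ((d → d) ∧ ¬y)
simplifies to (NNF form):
d ∨ ¬m ∨ ¬y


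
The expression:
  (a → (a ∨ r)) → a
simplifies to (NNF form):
a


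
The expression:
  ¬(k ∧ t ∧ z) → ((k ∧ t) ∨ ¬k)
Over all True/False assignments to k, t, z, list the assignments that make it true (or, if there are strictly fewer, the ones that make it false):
is false only for:
  k=True, t=False, z=False;
  k=True, t=False, z=True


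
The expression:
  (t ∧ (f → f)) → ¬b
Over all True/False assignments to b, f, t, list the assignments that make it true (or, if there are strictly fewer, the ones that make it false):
is false only for:
  b=True, f=False, t=True;
  b=True, f=True, t=True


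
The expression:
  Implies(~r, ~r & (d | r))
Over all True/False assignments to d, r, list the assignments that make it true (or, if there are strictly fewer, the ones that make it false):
is false only for:
  d=False, r=False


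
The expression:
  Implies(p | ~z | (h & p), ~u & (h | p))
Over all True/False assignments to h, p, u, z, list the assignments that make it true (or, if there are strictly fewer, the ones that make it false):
is false only for:
  h=False, p=False, u=False, z=False;
  h=False, p=False, u=True, z=False;
  h=False, p=True, u=True, z=False;
  h=False, p=True, u=True, z=True;
  h=True, p=False, u=True, z=False;
  h=True, p=True, u=True, z=False;
  h=True, p=True, u=True, z=True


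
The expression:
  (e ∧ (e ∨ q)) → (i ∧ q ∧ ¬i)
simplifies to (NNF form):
¬e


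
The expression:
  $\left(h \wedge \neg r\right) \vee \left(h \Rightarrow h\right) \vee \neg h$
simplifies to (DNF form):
$\text{True}$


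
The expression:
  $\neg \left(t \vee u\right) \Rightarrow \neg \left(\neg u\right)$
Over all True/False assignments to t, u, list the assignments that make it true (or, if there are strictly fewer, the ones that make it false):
is false only for:
  t=False, u=False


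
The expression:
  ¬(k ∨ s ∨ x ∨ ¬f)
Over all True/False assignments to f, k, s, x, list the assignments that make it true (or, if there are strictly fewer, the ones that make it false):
is true only for:
  f=True, k=False, s=False, x=False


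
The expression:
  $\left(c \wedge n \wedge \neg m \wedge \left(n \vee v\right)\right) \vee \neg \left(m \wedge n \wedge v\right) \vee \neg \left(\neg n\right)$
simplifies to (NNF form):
$\text{True}$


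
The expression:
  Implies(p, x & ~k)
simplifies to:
~p | (x & ~k)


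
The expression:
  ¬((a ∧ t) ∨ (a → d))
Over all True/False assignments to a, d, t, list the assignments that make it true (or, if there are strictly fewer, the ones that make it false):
is true only for:
  a=True, d=False, t=False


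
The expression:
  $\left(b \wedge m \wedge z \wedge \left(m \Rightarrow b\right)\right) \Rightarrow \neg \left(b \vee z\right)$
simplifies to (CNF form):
$\neg b \vee \neg m \vee \neg z$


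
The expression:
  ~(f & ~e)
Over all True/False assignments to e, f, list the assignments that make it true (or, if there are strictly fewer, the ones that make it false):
is false only for:
  e=False, f=True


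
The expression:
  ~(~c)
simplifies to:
c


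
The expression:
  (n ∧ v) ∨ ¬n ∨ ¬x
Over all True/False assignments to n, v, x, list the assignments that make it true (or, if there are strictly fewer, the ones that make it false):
is false only for:
  n=True, v=False, x=True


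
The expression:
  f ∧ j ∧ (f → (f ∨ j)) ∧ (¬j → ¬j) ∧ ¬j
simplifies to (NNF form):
False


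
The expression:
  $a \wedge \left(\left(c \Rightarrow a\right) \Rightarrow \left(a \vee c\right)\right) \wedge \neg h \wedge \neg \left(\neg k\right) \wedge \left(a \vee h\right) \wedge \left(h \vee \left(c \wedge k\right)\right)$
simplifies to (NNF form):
$a \wedge c \wedge k \wedge \neg h$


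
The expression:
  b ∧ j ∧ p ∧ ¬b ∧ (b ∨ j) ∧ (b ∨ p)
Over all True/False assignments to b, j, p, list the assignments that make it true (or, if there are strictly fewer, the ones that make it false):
is never true.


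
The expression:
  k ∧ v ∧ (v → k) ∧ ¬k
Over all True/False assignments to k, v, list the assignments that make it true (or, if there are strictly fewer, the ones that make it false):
is never true.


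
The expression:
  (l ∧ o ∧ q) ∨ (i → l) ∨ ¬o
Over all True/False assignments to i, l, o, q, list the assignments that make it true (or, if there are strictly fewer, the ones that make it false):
is false only for:
  i=True, l=False, o=True, q=False;
  i=True, l=False, o=True, q=True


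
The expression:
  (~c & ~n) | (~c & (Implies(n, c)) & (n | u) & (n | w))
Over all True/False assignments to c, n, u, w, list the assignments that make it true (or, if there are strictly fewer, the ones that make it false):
is true only for:
  c=False, n=False, u=False, w=False;
  c=False, n=False, u=False, w=True;
  c=False, n=False, u=True, w=False;
  c=False, n=False, u=True, w=True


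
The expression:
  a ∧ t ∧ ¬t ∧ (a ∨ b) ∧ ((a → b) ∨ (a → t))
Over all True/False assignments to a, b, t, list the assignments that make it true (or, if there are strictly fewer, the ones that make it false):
is never true.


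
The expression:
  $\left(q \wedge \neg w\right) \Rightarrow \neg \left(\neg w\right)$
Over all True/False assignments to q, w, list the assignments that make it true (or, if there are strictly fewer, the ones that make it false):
is false only for:
  q=True, w=False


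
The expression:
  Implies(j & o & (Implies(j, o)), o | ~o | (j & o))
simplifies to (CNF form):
True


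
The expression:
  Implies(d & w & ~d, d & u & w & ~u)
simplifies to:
True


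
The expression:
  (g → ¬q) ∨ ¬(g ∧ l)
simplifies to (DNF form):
¬g ∨ ¬l ∨ ¬q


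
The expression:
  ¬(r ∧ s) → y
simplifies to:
y ∨ (r ∧ s)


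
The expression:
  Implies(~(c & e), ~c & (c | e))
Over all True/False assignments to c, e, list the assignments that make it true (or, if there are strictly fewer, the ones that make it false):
is true only for:
  c=False, e=True;
  c=True, e=True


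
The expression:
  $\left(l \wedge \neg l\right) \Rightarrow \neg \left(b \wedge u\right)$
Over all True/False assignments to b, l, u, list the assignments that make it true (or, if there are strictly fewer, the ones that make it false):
is always true.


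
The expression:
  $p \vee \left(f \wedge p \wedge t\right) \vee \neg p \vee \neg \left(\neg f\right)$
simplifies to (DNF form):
$\text{True}$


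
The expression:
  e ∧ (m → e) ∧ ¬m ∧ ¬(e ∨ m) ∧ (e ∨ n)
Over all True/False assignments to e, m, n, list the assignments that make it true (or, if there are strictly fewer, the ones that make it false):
is never true.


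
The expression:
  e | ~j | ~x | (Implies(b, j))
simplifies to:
True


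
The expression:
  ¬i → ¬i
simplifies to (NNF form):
True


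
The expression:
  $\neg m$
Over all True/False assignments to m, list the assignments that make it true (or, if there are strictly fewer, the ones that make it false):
is true only for:
  m=False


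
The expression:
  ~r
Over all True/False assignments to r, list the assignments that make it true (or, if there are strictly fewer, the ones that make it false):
is true only for:
  r=False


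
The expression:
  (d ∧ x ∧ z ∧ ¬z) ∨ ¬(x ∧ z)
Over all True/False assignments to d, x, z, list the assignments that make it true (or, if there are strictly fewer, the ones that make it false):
is false only for:
  d=False, x=True, z=True;
  d=True, x=True, z=True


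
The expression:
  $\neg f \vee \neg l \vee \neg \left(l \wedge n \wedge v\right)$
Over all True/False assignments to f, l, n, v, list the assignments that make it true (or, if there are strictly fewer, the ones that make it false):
is false only for:
  f=True, l=True, n=True, v=True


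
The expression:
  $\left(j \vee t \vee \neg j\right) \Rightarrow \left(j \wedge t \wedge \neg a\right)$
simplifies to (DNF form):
$j \wedge t \wedge \neg a$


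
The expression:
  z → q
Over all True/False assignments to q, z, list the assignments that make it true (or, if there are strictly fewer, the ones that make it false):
is false only for:
  q=False, z=True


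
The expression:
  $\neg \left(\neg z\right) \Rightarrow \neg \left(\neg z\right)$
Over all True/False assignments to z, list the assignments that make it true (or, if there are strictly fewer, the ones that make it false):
is always true.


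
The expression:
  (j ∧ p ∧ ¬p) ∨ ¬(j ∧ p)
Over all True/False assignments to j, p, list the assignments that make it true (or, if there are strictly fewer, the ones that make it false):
is false only for:
  j=True, p=True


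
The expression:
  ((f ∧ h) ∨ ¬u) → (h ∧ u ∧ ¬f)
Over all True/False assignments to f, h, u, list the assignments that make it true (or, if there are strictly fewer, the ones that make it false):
is true only for:
  f=False, h=False, u=True;
  f=False, h=True, u=True;
  f=True, h=False, u=True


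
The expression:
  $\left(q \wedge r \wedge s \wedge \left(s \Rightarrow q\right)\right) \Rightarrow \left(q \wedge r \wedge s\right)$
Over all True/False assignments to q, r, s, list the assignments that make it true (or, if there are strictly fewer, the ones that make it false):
is always true.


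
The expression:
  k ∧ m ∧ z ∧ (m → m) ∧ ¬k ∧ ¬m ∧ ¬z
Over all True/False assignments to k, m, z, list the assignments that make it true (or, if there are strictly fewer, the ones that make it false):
is never true.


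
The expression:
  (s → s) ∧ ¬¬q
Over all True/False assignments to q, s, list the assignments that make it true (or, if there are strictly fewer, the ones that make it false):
is true only for:
  q=True, s=False;
  q=True, s=True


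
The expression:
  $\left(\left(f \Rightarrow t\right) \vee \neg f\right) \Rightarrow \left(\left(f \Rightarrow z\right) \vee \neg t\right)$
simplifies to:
$z \vee \neg f \vee \neg t$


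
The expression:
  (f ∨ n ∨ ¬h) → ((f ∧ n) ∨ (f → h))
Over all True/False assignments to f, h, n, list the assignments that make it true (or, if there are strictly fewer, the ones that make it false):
is false only for:
  f=True, h=False, n=False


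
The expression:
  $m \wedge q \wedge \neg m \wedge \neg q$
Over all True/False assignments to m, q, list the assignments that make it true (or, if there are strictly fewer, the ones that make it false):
is never true.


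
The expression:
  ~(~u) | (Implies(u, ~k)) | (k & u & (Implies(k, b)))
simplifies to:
True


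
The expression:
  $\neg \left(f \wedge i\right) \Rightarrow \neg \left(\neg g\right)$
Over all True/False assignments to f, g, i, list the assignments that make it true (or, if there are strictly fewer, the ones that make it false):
is false only for:
  f=False, g=False, i=False;
  f=False, g=False, i=True;
  f=True, g=False, i=False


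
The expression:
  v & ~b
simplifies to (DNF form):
v & ~b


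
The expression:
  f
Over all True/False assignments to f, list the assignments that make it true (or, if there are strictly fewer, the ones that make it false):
is true only for:
  f=True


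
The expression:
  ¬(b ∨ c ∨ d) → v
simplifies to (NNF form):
b ∨ c ∨ d ∨ v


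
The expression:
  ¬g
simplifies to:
¬g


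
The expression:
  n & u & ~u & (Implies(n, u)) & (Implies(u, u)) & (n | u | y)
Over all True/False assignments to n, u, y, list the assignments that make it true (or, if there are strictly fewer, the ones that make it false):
is never true.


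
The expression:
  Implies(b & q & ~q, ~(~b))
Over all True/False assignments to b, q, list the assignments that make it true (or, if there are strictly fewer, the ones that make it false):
is always true.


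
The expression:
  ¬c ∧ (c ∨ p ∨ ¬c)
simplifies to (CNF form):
¬c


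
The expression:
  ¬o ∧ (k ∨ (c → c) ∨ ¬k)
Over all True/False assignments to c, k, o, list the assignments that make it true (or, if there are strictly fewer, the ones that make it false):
is true only for:
  c=False, k=False, o=False;
  c=False, k=True, o=False;
  c=True, k=False, o=False;
  c=True, k=True, o=False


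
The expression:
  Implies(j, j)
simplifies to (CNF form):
True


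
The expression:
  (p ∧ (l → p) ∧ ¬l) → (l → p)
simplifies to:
True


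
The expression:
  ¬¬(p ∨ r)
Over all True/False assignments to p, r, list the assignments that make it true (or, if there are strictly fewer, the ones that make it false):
is false only for:
  p=False, r=False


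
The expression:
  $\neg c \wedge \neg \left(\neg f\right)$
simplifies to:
$f \wedge \neg c$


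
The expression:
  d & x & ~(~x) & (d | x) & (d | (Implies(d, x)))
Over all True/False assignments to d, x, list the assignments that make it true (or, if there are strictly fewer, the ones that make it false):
is true only for:
  d=True, x=True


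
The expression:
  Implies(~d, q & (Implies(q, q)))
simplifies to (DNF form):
d | q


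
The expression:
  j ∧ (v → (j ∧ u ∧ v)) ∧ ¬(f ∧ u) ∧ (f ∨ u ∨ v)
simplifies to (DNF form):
(j ∧ u ∧ ¬f) ∨ (f ∧ j ∧ ¬u ∧ ¬v)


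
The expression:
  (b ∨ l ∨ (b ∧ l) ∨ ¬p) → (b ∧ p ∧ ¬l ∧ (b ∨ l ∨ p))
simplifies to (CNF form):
p ∧ ¬l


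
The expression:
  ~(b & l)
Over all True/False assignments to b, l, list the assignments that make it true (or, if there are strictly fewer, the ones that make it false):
is false only for:
  b=True, l=True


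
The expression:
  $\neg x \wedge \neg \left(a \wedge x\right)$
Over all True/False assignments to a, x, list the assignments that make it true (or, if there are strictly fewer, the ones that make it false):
is true only for:
  a=False, x=False;
  a=True, x=False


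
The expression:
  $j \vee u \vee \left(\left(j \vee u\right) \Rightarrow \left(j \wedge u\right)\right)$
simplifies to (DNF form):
$\text{True}$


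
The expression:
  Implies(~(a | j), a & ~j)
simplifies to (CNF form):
a | j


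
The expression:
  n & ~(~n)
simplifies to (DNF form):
n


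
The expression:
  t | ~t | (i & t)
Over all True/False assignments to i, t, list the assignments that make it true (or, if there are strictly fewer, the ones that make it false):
is always true.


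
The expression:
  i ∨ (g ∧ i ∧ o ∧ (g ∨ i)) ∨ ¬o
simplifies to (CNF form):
i ∨ ¬o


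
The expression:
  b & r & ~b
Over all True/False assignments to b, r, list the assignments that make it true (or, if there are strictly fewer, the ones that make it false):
is never true.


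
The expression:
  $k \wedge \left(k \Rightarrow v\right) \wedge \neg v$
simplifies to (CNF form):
$\text{False}$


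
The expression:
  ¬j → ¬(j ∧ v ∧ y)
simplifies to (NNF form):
True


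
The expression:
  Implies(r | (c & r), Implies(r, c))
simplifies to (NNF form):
c | ~r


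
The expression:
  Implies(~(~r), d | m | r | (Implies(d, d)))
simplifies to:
True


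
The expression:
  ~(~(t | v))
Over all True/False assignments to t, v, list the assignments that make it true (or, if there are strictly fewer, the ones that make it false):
is false only for:
  t=False, v=False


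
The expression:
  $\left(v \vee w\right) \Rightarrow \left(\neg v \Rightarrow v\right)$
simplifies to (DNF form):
$v \vee \neg w$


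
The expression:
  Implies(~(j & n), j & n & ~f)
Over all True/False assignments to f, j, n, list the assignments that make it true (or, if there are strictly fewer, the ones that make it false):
is true only for:
  f=False, j=True, n=True;
  f=True, j=True, n=True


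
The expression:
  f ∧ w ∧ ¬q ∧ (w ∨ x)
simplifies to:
f ∧ w ∧ ¬q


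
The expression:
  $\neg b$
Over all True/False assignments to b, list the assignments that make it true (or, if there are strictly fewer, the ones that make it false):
is true only for:
  b=False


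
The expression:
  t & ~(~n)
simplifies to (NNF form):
n & t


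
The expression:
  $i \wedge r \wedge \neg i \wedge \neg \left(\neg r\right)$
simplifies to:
$\text{False}$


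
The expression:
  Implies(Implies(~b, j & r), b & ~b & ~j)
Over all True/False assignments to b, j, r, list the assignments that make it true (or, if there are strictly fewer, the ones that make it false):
is true only for:
  b=False, j=False, r=False;
  b=False, j=False, r=True;
  b=False, j=True, r=False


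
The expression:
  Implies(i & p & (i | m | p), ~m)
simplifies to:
~i | ~m | ~p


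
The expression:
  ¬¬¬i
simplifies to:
¬i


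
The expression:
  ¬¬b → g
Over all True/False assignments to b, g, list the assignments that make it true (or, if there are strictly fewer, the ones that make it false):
is false only for:
  b=True, g=False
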